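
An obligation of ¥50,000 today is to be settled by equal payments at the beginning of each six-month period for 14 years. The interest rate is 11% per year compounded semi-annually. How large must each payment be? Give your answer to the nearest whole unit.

¥3,356

Level annuity due; solve PV = PMT × [(1 − (1+r)^−n)/r] × (1+r) for PMT.
Periodic rate r = 0.11/2 per half-year; n is counted in half-years.
With n = 28: PMT = 50,000 / ([(1 − (1+r)^−n)/r] × (1+r)) = ¥3,356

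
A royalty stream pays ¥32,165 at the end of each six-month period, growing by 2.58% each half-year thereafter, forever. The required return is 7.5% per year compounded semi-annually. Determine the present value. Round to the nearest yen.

¥2,749,145

Periodic rate r = 0.075/2 per half-year.
Growing perpetuity (Gordon): PV = PMT₁ / (r − g) = 32,165 / (r − 0.0258) = ¥2,749,145.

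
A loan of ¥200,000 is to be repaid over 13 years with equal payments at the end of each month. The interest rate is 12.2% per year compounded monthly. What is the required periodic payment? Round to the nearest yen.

Level ordinary annuity; solve PV = PMT × [(1 − (1+r)^−n)/r] for PMT.
Periodic rate r = 0.122/12 per month; n is counted in months.
With n = 156: PMT = 200,000 / ([(1 − (1+r)^−n)/r]) = ¥2,562

¥2,562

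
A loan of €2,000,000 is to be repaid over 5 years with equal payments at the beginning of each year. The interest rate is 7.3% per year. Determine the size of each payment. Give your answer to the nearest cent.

€458,253.45

Level annuity due; solve PV = PMT × [(1 − (1+r)^−n)/r] × (1+r) for PMT.
Periodic rate r = 0.073 per year.
With n = 5: PMT = 2,000,000 / ([(1 − (1+r)^−n)/r] × (1+r)) = €458,253.45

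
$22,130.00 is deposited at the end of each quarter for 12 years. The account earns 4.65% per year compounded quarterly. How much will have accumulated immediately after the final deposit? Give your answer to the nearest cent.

This is an ordinary annuity: 48 deposits of $22,130.00 at the end of each quarter.
Periodic rate r = 0.0465/4 per quarter; n is counted in quarters.
FV = PMT × [((1+r)^n − 1)/r] = 22,130 × [(1+r)^48 − 1] / r = $1,411,676.01

$1,411,676.01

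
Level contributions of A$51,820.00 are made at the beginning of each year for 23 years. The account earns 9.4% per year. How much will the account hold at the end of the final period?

A$4,158,858.36

This is an annuity due: 23 deposits of A$51,820.00 at the beginning of each year.
Periodic rate r = 0.094 per year.
FV = PMT × [((1+r)^n − 1)/r] × (1+r) = 51,820 × [(1+r)^23 − 1] / r × (1+r) = A$4,158,858.36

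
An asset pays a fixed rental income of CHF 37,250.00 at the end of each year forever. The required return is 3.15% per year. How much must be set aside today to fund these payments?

Periodic rate r = 0.0315 per year.
Level perpetuity: PV = PMT / r = 37,250 / (0.0315) = CHF 1,182,539.68.

CHF 1,182,539.68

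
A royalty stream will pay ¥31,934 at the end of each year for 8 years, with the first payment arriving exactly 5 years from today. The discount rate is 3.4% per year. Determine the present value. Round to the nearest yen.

Ordinary annuity of 8 payments, first payment at period 5.
Periodic rate r = 0.034 per year.
The ordinary-annuity PV formula values the stream one period before the first payment (period 4); discount that back 4 periods:
PV₀ = 31,934 × [1 − (1+r)^−8] / r × (1+r)^−4 = ¥192,838

¥192,838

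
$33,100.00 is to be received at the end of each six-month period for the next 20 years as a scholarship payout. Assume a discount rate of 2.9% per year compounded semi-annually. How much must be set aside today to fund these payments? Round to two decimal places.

$999,311.63

This is an ordinary annuity: 40 payments of $33,100.00 at the end of each six-month period.
Periodic rate r = 0.029/2 per half-year; n is counted in half-years.
PV = PMT × [(1 − (1+r)^−n)/r] = 33,100 × [1 − (1+r)^−40] / r = $999,311.63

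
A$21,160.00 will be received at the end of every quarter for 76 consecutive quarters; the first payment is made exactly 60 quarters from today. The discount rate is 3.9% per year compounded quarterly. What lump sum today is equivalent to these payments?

Ordinary annuity of 76 payments, first payment at period 60.
Periodic rate r = 0.039/4 per quarter; n is counted in quarters.
The ordinary-annuity PV formula values the stream one period before the first payment (period 59); discount that back 59 periods:
PV₀ = 21,160 × [1 − (1+r)^−76] / r × (1+r)^−59 = A$638,662.99

A$638,662.99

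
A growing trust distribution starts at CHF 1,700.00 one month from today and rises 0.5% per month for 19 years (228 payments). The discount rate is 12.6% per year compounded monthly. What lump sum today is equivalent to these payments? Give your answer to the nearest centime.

Periodic rate r = 0.126/12 per month; n is counted in months.
Growing ordinary annuity: PV = PMT₁ × [1 − ((1+g)/(1+r))^n] / (r − g) = 1,700 × [1 − ((1+0.005)/(1+r))^228] / (r − 0.005) = CHF 220,033.95.

CHF 220,033.95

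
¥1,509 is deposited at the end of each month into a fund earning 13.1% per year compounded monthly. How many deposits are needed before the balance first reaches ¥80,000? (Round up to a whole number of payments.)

Periodic rate r = 0.131/12 per month; n is counted in months.
Ordinary annuity FV: 80,000 = 1,509 × [((1+r)^n − 1)/r].
(1+r)^n = 1 + 80,000 × r / 1,509, so n = ln(1 + 80,000·r/1,509) / ln(1+r) = 42.06.
Round up to a whole number of payments: n = 43.

43 payments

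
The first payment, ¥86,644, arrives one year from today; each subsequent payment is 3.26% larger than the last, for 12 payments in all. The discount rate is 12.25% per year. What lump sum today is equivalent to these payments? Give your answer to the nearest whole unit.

¥609,843

Periodic rate r = 0.1225 per year.
Growing ordinary annuity: PV = PMT₁ × [1 − ((1+g)/(1+r))^n] / (r − g) = 86,644 × [1 − ((1+0.0326)/(1+r))^12] / (r − 0.0326) = ¥609,843.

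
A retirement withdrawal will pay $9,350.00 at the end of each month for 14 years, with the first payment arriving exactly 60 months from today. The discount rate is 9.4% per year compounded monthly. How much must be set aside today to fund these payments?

$550,174.50

Ordinary annuity of 168 payments, first payment at period 60.
Periodic rate r = 0.094/12 per month; n is counted in months.
The ordinary-annuity PV formula values the stream one period before the first payment (period 59); discount that back 59 periods:
PV₀ = 9,350 × [1 − (1+r)^−168] / r × (1+r)^−59 = $550,174.50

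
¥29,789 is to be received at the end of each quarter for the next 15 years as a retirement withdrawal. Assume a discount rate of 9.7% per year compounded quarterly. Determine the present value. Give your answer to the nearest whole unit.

¥936,679

This is an ordinary annuity: 60 payments of ¥29,789 at the end of each quarter.
Periodic rate r = 0.097/4 per quarter; n is counted in quarters.
PV = PMT × [(1 − (1+r)^−n)/r] = 29,789 × [1 − (1+r)^−60] / r = ¥936,679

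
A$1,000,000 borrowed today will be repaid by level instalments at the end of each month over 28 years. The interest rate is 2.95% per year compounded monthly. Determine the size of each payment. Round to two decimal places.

Level ordinary annuity; solve PV = PMT × [(1 − (1+r)^−n)/r] for PMT.
Periodic rate r = 0.0295/12 per month; n is counted in months.
With n = 336: PMT = 1,000,000 / ([(1 − (1+r)^−n)/r]) = A$4,376.13

A$4,376.13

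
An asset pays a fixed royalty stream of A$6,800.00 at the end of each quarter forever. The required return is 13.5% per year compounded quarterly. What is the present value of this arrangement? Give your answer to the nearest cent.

Periodic rate r = 0.135/4 per quarter.
Level perpetuity: PV = PMT / r = 6,800 / (0.135/4) = A$201,481.48.

A$201,481.48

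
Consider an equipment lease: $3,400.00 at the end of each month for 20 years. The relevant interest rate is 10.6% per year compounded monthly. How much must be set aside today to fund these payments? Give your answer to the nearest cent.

$338,272.74

This is an ordinary annuity: 240 payments of $3,400.00 at the end of each month.
Periodic rate r = 0.106/12 per month; n is counted in months.
PV = PMT × [(1 − (1+r)^−n)/r] = 3,400 × [1 − (1+r)^−240] / r = $338,272.74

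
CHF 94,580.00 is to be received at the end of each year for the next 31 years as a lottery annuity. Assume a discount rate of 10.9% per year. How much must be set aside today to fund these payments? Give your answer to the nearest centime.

This is an ordinary annuity: 31 payments of CHF 94,580.00 at the end of each year.
Periodic rate r = 0.109 per year.
PV = PMT × [(1 − (1+r)^−n)/r] = 94,580 × [1 − (1+r)^−31] / r = CHF 832,591.24

CHF 832,591.24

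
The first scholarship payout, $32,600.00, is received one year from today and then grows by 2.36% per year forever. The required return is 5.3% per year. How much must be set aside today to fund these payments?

Periodic rate r = 0.053 per year.
Growing perpetuity (Gordon): PV = PMT₁ / (r − g) = 32,600 / (r − 0.0236) = $1,108,843.54.

$1,108,843.54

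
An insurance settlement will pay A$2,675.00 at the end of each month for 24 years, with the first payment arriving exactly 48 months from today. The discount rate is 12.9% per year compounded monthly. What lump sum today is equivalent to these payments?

Ordinary annuity of 288 payments, first payment at period 48.
Periodic rate r = 0.129/12 per month; n is counted in months.
The ordinary-annuity PV formula values the stream one period before the first payment (period 47); discount that back 47 periods:
PV₀ = 2,675 × [1 − (1+r)^−288] / r × (1+r)^−47 = A$143,620.04

A$143,620.04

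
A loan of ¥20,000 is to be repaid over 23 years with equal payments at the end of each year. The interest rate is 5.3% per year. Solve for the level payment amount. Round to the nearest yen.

¥1,525

Level ordinary annuity; solve PV = PMT × [(1 − (1+r)^−n)/r] for PMT.
Periodic rate r = 0.053 per year.
With n = 23: PMT = 20,000 / ([(1 − (1+r)^−n)/r]) = ¥1,525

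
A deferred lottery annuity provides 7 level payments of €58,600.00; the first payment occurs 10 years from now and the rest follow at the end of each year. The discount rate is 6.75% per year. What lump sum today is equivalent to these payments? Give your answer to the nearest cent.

Ordinary annuity of 7 payments, first payment at period 10.
Periodic rate r = 0.0675 per year.
The ordinary-annuity PV formula values the stream one period before the first payment (period 9); discount that back 9 periods:
PV₀ = 58,600 × [1 − (1+r)^−7] / r × (1+r)^−9 = €176,975.26

€176,975.26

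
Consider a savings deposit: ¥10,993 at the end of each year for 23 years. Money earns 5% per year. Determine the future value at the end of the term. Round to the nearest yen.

This is an ordinary annuity: 23 deposits of ¥10,993 at the end of each year.
Periodic rate r = 0.05 per year.
FV = PMT × [((1+r)^n − 1)/r] = 10,993 × [(1+r)^23 − 1] / r = ¥455,445

¥455,445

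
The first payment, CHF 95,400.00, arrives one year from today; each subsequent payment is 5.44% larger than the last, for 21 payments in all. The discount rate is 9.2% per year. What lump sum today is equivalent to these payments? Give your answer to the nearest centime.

Periodic rate r = 0.092 per year.
Growing ordinary annuity: PV = PMT₁ × [1 − ((1+g)/(1+r))^n] / (r − g) = 95,400 × [1 − ((1+0.0544)/(1+r))^21] / (r − 0.0544) = CHF 1,321,612.28.

CHF 1,321,612.28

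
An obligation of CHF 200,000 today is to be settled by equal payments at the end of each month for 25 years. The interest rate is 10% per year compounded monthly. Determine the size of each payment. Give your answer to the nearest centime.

Level ordinary annuity; solve PV = PMT × [(1 − (1+r)^−n)/r] for PMT.
Periodic rate r = 0.1/12 per month; n is counted in months.
With n = 300: PMT = 200,000 / ([(1 − (1+r)^−n)/r]) = CHF 1,817.40

CHF 1,817.40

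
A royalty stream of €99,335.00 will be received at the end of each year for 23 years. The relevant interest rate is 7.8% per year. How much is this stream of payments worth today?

€1,047,177.88

This is an ordinary annuity: 23 payments of €99,335.00 at the end of each year.
Periodic rate r = 0.078 per year.
PV = PMT × [(1 − (1+r)^−n)/r] = 99,335 × [1 − (1+r)^−23] / r = €1,047,177.88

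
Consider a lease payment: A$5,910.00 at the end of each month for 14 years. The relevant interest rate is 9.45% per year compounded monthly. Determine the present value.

This is an ordinary annuity: 168 payments of A$5,910.00 at the end of each month.
Periodic rate r = 0.0945/12 per month; n is counted in months.
PV = PMT × [(1 − (1+r)^−n)/r] = 5,910 × [1 − (1+r)^−168] / r = A$549,559.56

A$549,559.56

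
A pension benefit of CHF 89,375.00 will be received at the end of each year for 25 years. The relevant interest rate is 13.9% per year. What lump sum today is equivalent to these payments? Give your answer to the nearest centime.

CHF 618,148.10

This is an ordinary annuity: 25 payments of CHF 89,375.00 at the end of each year.
Periodic rate r = 0.139 per year.
PV = PMT × [(1 − (1+r)^−n)/r] = 89,375 × [1 − (1+r)^−25] / r = CHF 618,148.10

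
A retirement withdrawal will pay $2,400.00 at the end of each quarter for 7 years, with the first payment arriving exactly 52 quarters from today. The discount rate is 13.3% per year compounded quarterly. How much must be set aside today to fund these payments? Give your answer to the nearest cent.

$8,165.24

Ordinary annuity of 28 payments, first payment at period 52.
Periodic rate r = 0.133/4 per quarter; n is counted in quarters.
The ordinary-annuity PV formula values the stream one period before the first payment (period 51); discount that back 51 periods:
PV₀ = 2,400 × [1 − (1+r)^−28] / r × (1+r)^−51 = $8,165.24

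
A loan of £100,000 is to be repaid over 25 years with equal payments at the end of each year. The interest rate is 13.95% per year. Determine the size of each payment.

Level ordinary annuity; solve PV = PMT × [(1 − (1+r)^−n)/r] for PMT.
Periodic rate r = 0.1395 per year.
With n = 25: PMT = 100,000 / ([(1 − (1+r)^−n)/r]) = £14,504.16

£14,504.16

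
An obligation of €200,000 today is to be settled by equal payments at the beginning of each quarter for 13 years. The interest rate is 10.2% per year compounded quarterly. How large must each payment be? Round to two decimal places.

Level annuity due; solve PV = PMT × [(1 − (1+r)^−n)/r] × (1+r) for PMT.
Periodic rate r = 0.102/4 per quarter; n is counted in quarters.
With n = 52: PMT = 200,000 / ([(1 − (1+r)^−n)/r] × (1+r)) = €6,812.47

€6,812.47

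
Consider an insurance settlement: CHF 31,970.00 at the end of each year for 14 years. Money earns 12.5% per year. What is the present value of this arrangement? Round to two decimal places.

This is an ordinary annuity: 14 payments of CHF 31,970.00 at the end of each year.
Periodic rate r = 0.125 per year.
PV = PMT × [(1 − (1+r)^−n)/r] = 31,970 × [1 − (1+r)^−14] / r = CHF 206,590.33

CHF 206,590.33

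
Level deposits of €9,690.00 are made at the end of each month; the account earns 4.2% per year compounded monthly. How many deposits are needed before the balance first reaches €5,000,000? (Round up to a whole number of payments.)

296 payments

Periodic rate r = 0.042/12 per month; n is counted in months.
Ordinary annuity FV: 5,000,000 = 9,690 × [((1+r)^n − 1)/r].
(1+r)^n = 1 + 5,000,000 × r / 9,690, so n = ln(1 + 5,000,000·r/9,690) / ln(1+r) = 295.30.
Round up to a whole number of payments: n = 296.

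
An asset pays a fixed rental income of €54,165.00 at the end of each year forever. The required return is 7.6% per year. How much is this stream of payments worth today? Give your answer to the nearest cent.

€712,697.37

Periodic rate r = 0.076 per year.
Level perpetuity: PV = PMT / r = 54,165 / (0.076) = €712,697.37.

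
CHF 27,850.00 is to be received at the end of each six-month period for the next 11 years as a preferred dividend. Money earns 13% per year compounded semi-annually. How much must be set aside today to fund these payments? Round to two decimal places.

CHF 321,255.20

This is an ordinary annuity: 22 payments of CHF 27,850.00 at the end of each six-month period.
Periodic rate r = 0.13/2 per half-year; n is counted in half-years.
PV = PMT × [(1 − (1+r)^−n)/r] = 27,850 × [1 − (1+r)^−22] / r = CHF 321,255.20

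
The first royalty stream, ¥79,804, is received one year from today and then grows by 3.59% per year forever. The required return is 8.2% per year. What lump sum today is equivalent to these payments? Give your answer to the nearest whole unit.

Periodic rate r = 0.082 per year.
Growing perpetuity (Gordon): PV = PMT₁ / (r − g) = 79,804 / (r − 0.0359) = ¥1,731,106.

¥1,731,106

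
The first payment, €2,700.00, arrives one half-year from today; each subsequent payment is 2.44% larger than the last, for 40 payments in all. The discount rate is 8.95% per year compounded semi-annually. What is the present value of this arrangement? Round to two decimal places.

€72,271.18

Periodic rate r = 0.0895/2 per half-year; n is counted in half-years.
Growing ordinary annuity: PV = PMT₁ × [1 − ((1+g)/(1+r))^n] / (r − g) = 2,700 × [1 − ((1+0.0244)/(1+r))^40] / (r − 0.0244) = €72,271.18.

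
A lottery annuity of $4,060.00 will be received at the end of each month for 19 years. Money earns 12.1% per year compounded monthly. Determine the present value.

$361,767.62

This is an ordinary annuity: 228 payments of $4,060.00 at the end of each month.
Periodic rate r = 0.121/12 per month; n is counted in months.
PV = PMT × [(1 − (1+r)^−n)/r] = 4,060 × [1 − (1+r)^−228] / r = $361,767.62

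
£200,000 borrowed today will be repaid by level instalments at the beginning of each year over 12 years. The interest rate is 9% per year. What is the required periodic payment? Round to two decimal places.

£25,623.97

Level annuity due; solve PV = PMT × [(1 − (1+r)^−n)/r] × (1+r) for PMT.
Periodic rate r = 0.09 per year.
With n = 12: PMT = 200,000 / ([(1 − (1+r)^−n)/r] × (1+r)) = £25,623.97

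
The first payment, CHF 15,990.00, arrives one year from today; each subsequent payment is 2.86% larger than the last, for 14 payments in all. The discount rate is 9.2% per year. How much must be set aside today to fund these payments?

CHF 143,040.66

Periodic rate r = 0.092 per year.
Growing ordinary annuity: PV = PMT₁ × [1 − ((1+g)/(1+r))^n] / (r − g) = 15,990 × [1 − ((1+0.0286)/(1+r))^14] / (r − 0.0286) = CHF 143,040.66.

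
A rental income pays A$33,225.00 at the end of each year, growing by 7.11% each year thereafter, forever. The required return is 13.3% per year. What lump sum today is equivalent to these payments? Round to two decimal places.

Periodic rate r = 0.133 per year.
Growing perpetuity (Gordon): PV = PMT₁ / (r − g) = 33,225 / (r − 0.0711) = A$536,752.83.

A$536,752.83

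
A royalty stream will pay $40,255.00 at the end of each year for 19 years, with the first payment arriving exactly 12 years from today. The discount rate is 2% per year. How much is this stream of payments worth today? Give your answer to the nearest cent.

Ordinary annuity of 19 payments, first payment at period 12.
Periodic rate r = 0.02 per year.
The ordinary-annuity PV formula values the stream one period before the first payment (period 11); discount that back 11 periods:
PV₀ = 40,255 × [1 − (1+r)^−19] / r × (1+r)^−11 = $507,599.75

$507,599.75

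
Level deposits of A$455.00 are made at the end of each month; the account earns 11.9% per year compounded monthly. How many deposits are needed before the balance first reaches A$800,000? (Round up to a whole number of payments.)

Periodic rate r = 0.119/12 per month; n is counted in months.
Ordinary annuity FV: 800,000 = 455 × [((1+r)^n − 1)/r].
(1+r)^n = 1 + 800,000 × r / 455, so n = ln(1 + 800,000·r/455) / ln(1+r) = 295.33.
Round up to a whole number of payments: n = 296.

296 payments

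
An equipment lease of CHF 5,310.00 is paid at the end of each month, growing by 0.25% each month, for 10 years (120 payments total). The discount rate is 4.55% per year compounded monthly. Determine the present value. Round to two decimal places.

Periodic rate r = 0.0455/12 per month; n is counted in months.
Growing ordinary annuity: PV = PMT₁ × [1 − ((1+g)/(1+r))^n] / (r − g) = 5,310 × [1 − ((1+0.0025)/(1+r))^120] / (r − 0.0025) = CHF 588,560.91.

CHF 588,560.91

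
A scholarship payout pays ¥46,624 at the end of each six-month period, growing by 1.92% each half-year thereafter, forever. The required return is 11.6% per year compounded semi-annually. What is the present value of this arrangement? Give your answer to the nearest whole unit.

¥1,201,649

Periodic rate r = 0.116/2 per half-year.
Growing perpetuity (Gordon): PV = PMT₁ / (r − g) = 46,624 / (r − 0.0192) = ¥1,201,649.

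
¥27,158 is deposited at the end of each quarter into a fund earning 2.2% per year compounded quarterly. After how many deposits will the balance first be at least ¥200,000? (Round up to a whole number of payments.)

8 payments

Periodic rate r = 0.022/4 per quarter; n is counted in quarters.
Ordinary annuity FV: 200,000 = 27,158 × [((1+r)^n − 1)/r].
(1+r)^n = 1 + 200,000 × r / 27,158, so n = ln(1 + 200,000·r/27,158) / ln(1+r) = 7.24.
Round up to a whole number of payments: n = 8.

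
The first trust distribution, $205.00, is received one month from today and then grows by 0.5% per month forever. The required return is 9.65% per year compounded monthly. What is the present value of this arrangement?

$67,397.26

Periodic rate r = 0.0965/12 per month.
Growing perpetuity (Gordon): PV = PMT₁ / (r − g) = 205 / (r − 0.005) = $67,397.26.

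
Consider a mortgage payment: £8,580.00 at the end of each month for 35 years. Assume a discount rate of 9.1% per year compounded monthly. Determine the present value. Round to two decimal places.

This is an ordinary annuity: 420 payments of £8,580.00 at the end of each month.
Periodic rate r = 0.091/12 per month; n is counted in months.
PV = PMT × [(1 − (1+r)^−n)/r] = 8,580 × [1 − (1+r)^−420] / r = £1,084,046.11

£1,084,046.11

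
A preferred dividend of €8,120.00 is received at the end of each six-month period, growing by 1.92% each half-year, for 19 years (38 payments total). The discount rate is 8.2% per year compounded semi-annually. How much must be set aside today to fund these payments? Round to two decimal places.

Periodic rate r = 0.082/2 per half-year; n is counted in half-years.
Growing ordinary annuity: PV = PMT₁ × [1 − ((1+g)/(1+r))^n] / (r − g) = 8,120 × [1 − ((1+0.0192)/(1+r))^38] / (r − 0.0192) = €205,817.75.

€205,817.75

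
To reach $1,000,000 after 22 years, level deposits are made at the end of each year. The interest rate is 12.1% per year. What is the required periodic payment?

$10,669.97

Level ordinary annuity; solve FV = PMT × [((1+r)^n − 1)/r] for PMT.
Periodic rate r = 0.121 per year.
With n = 22: PMT = 1,000,000 / ([((1+r)^n − 1)/r]) = $10,669.97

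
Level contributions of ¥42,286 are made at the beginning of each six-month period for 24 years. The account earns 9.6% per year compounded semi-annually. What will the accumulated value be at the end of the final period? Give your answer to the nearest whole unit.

¥7,839,865

This is an annuity due: 48 deposits of ¥42,286 at the beginning of each six-month period.
Periodic rate r = 0.096/2 per half-year; n is counted in half-years.
FV = PMT × [((1+r)^n − 1)/r] × (1+r) = 42,286 × [(1+r)^48 − 1] / r × (1+r) = ¥7,839,865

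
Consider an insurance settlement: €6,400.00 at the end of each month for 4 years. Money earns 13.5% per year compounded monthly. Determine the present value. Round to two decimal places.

This is an ordinary annuity: 48 payments of €6,400.00 at the end of each month.
Periodic rate r = 0.135/12 per month; n is counted in months.
PV = PMT × [(1 − (1+r)^−n)/r] = 6,400 × [1 − (1+r)^−48] / r = €236,368.88

€236,368.88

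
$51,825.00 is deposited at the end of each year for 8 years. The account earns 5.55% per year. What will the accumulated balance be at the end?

$504,724.04

This is an ordinary annuity: 8 deposits of $51,825.00 at the end of each year.
Periodic rate r = 0.0555 per year.
FV = PMT × [((1+r)^n − 1)/r] = 51,825 × [(1+r)^8 − 1] / r = $504,724.04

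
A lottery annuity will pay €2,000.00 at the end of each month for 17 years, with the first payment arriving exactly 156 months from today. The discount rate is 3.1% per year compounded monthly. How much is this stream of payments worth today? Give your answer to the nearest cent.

Ordinary annuity of 204 payments, first payment at period 156.
Periodic rate r = 0.031/12 per month; n is counted in months.
The ordinary-annuity PV formula values the stream one period before the first payment (period 155); discount that back 155 periods:
PV₀ = 2,000 × [1 − (1+r)^−204] / r × (1+r)^−155 = €212,391.66

€212,391.66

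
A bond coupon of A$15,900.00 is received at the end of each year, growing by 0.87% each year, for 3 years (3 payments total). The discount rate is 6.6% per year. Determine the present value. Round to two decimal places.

A$42,384.57

Periodic rate r = 0.066 per year.
Growing ordinary annuity: PV = PMT₁ × [1 − ((1+g)/(1+r))^n] / (r − g) = 15,900 × [1 − ((1+0.0087)/(1+r))^3] / (r − 0.0087) = A$42,384.57.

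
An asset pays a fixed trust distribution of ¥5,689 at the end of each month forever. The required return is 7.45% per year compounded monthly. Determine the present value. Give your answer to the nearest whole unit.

¥916,349

Periodic rate r = 0.0745/12 per month.
Level perpetuity: PV = PMT / r = 5,689 / (0.0745/12) = ¥916,349.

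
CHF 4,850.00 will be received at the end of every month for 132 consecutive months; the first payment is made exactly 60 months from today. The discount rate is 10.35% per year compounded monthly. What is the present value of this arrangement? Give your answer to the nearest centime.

CHF 229,743.81

Ordinary annuity of 132 payments, first payment at period 60.
Periodic rate r = 0.1035/12 per month; n is counted in months.
The ordinary-annuity PV formula values the stream one period before the first payment (period 59); discount that back 59 periods:
PV₀ = 4,850 × [1 − (1+r)^−132] / r × (1+r)^−59 = CHF 229,743.81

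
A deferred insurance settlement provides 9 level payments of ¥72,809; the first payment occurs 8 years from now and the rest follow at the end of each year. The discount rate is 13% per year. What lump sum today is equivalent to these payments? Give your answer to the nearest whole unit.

¥158,816

Ordinary annuity of 9 payments, first payment at period 8.
Periodic rate r = 0.13 per year.
The ordinary-annuity PV formula values the stream one period before the first payment (period 7); discount that back 7 periods:
PV₀ = 72,809 × [1 − (1+r)^−9] / r × (1+r)^−7 = ¥158,816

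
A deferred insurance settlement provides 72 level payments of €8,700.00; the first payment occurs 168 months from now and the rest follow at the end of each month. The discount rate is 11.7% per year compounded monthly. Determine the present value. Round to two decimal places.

€88,741.12

Ordinary annuity of 72 payments, first payment at period 168.
Periodic rate r = 0.117/12 per month; n is counted in months.
The ordinary-annuity PV formula values the stream one period before the first payment (period 167); discount that back 167 periods:
PV₀ = 8,700 × [1 − (1+r)^−72] / r × (1+r)^−167 = €88,741.12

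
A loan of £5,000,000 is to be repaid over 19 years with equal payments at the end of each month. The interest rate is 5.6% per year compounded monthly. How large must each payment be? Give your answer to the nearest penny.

Level ordinary annuity; solve PV = PMT × [(1 − (1+r)^−n)/r] for PMT.
Periodic rate r = 0.056/12 per month; n is counted in months.
With n = 228: PMT = 5,000,000 / ([(1 − (1+r)^−n)/r]) = £35,673.94

£35,673.94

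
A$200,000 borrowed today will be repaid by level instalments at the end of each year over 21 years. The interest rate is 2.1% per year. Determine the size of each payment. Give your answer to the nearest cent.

Level ordinary annuity; solve PV = PMT × [(1 − (1+r)^−n)/r] for PMT.
Periodic rate r = 0.021 per year.
With n = 21: PMT = 200,000 / ([(1 − (1+r)^−n)/r]) = A$11,875.73

A$11,875.73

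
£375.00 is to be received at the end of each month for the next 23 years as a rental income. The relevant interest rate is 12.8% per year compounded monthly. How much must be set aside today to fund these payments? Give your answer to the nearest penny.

This is an ordinary annuity: 276 payments of £375.00 at the end of each month.
Periodic rate r = 0.128/12 per month; n is counted in months.
PV = PMT × [(1 − (1+r)^−n)/r] = 375 × [1 − (1+r)^−276] / r = £33,276.02

£33,276.02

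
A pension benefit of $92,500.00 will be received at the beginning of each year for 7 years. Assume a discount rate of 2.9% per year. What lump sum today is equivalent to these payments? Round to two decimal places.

This is an annuity due: 7 payments of $92,500.00 at the beginning of each year.
Periodic rate r = 0.029 per year.
PV = PMT × [(1 − (1+r)^−n)/r] × (1+r) = 92,500 × [1 − (1+r)^−7] / r × (1+r) = $595,255.28

$595,255.28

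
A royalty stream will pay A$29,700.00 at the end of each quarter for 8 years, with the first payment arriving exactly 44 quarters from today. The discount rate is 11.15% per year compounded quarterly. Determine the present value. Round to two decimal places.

Ordinary annuity of 32 payments, first payment at period 44.
Periodic rate r = 0.1115/4 per quarter; n is counted in quarters.
The ordinary-annuity PV formula values the stream one period before the first payment (period 43); discount that back 43 periods:
PV₀ = 29,700 × [1 − (1+r)^−32] / r × (1+r)^−43 = A$191,144.64

A$191,144.64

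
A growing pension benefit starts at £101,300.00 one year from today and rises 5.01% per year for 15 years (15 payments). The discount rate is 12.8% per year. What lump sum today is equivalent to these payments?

£855,860.95

Periodic rate r = 0.128 per year.
Growing ordinary annuity: PV = PMT₁ × [1 − ((1+g)/(1+r))^n] / (r − g) = 101,300 × [1 − ((1+0.0501)/(1+r))^15] / (r − 0.0501) = £855,860.95.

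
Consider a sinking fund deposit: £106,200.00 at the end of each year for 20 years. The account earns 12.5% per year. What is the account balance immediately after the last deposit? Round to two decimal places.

This is an ordinary annuity: 20 deposits of £106,200.00 at the end of each year.
Periodic rate r = 0.125 per year.
FV = PMT × [((1+r)^n − 1)/r] = 106,200 × [(1+r)^20 − 1] / r = £8,109,511.73

£8,109,511.73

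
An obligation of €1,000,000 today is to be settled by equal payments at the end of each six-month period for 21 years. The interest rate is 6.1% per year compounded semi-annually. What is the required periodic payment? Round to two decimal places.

€42,546.00

Level ordinary annuity; solve PV = PMT × [(1 − (1+r)^−n)/r] for PMT.
Periodic rate r = 0.061/2 per half-year; n is counted in half-years.
With n = 42: PMT = 1,000,000 / ([(1 − (1+r)^−n)/r]) = €42,546.00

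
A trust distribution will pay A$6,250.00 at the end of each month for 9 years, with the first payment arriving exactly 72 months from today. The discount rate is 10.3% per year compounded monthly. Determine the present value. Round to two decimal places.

A$239,211.91

Ordinary annuity of 108 payments, first payment at period 72.
Periodic rate r = 0.103/12 per month; n is counted in months.
The ordinary-annuity PV formula values the stream one period before the first payment (period 71); discount that back 71 periods:
PV₀ = 6,250 × [1 − (1+r)^−108] / r × (1+r)^−71 = A$239,211.91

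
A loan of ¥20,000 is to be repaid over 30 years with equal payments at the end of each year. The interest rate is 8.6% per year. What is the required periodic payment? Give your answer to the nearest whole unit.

Level ordinary annuity; solve PV = PMT × [(1 − (1+r)^−n)/r] for PMT.
Periodic rate r = 0.086 per year.
With n = 30: PMT = 20,000 / ([(1 − (1+r)^−n)/r]) = ¥1,878

¥1,878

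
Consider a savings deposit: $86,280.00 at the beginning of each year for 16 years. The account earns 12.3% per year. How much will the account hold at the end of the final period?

This is an annuity due: 16 deposits of $86,280.00 at the beginning of each year.
Periodic rate r = 0.123 per year.
FV = PMT × [((1+r)^n − 1)/r] × (1+r) = 86,280 × [(1+r)^16 − 1] / r × (1+r) = $4,252,608.75

$4,252,608.75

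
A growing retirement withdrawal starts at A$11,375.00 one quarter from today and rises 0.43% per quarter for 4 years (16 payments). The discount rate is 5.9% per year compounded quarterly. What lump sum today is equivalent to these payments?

A$166,145.92

Periodic rate r = 0.059/4 per quarter; n is counted in quarters.
Growing ordinary annuity: PV = PMT₁ × [1 − ((1+g)/(1+r))^n] / (r − g) = 11,375 × [1 − ((1+0.0043)/(1+r))^16] / (r − 0.0043) = A$166,145.92.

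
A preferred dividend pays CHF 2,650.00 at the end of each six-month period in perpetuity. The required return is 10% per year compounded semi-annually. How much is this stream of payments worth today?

Periodic rate r = 0.1/2 per half-year.
Level perpetuity: PV = PMT / r = 2,650 / (0.1/2) = CHF 53,000.00.

CHF 53,000.00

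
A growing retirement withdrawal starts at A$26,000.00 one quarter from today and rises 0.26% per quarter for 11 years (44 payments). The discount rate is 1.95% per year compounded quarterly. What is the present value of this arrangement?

Periodic rate r = 0.0195/4 per quarter; n is counted in quarters.
Growing ordinary annuity: PV = PMT₁ × [1 − ((1+g)/(1+r))^n] / (r − g) = 26,000 × [1 − ((1+0.0026)/(1+r))^44] / (r − 0.0026) = A$1,084,752.11.

A$1,084,752.11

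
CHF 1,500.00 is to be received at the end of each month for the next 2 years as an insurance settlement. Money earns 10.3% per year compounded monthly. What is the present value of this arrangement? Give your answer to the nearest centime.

CHF 32,408.95

This is an ordinary annuity: 24 payments of CHF 1,500.00 at the end of each month.
Periodic rate r = 0.103/12 per month; n is counted in months.
PV = PMT × [(1 − (1+r)^−n)/r] = 1,500 × [1 − (1+r)^−24] / r = CHF 32,408.95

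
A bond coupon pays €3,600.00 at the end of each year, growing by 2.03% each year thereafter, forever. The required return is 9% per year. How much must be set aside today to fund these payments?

Periodic rate r = 0.09 per year.
Growing perpetuity (Gordon): PV = PMT₁ / (r − g) = 3,600 / (r − 0.0203) = €51,649.93.

€51,649.93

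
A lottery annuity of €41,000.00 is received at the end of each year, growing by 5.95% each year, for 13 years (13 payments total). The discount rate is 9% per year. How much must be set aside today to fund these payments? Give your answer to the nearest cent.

Periodic rate r = 0.09 per year.
Growing ordinary annuity: PV = PMT₁ × [1 − ((1+g)/(1+r))^n] / (r − g) = 41,000 × [1 − ((1+0.0595)/(1+r))^13] / (r − 0.0595) = €414,756.64.

€414,756.64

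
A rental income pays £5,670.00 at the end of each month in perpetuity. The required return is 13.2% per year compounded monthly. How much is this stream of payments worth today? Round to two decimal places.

Periodic rate r = 0.132/12 per month.
Level perpetuity: PV = PMT / r = 5,670 / (0.132/12) = £515,454.55.

£515,454.55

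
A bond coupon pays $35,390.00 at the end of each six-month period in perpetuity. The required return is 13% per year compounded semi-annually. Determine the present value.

$544,461.54

Periodic rate r = 0.13/2 per half-year.
Level perpetuity: PV = PMT / r = 35,390 / (0.13/2) = $544,461.54.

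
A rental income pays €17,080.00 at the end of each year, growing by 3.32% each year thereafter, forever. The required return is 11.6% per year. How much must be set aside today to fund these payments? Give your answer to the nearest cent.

Periodic rate r = 0.116 per year.
Growing perpetuity (Gordon): PV = PMT₁ / (r − g) = 17,080 / (r − 0.0332) = €206,280.19.

€206,280.19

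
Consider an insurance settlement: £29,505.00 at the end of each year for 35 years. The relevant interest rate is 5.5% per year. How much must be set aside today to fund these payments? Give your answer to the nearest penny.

This is an ordinary annuity: 35 payments of £29,505.00 at the end of each year.
Periodic rate r = 0.055 per year.
PV = PMT × [(1 − (1+r)^−n)/r] = 29,505 × [1 − (1+r)^−35] / r = £454,098.24

£454,098.24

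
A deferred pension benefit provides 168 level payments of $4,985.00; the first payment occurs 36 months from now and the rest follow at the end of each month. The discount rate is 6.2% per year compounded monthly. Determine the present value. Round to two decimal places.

$466,663.10

Ordinary annuity of 168 payments, first payment at period 36.
Periodic rate r = 0.062/12 per month; n is counted in months.
The ordinary-annuity PV formula values the stream one period before the first payment (period 35); discount that back 35 periods:
PV₀ = 4,985 × [1 − (1+r)^−168] / r × (1+r)^−35 = $466,663.10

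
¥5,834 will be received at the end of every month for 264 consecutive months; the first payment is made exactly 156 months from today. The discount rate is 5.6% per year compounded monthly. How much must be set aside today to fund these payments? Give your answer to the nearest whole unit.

¥429,783

Ordinary annuity of 264 payments, first payment at period 156.
Periodic rate r = 0.056/12 per month; n is counted in months.
The ordinary-annuity PV formula values the stream one period before the first payment (period 155); discount that back 155 periods:
PV₀ = 5,834 × [1 − (1+r)^−264] / r × (1+r)^−155 = ¥429,783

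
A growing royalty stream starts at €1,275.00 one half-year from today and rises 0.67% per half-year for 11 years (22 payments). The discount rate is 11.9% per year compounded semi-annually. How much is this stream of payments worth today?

Periodic rate r = 0.119/2 per half-year; n is counted in half-years.
Growing ordinary annuity: PV = PMT₁ × [1 − ((1+g)/(1+r))^n] / (r − g) = 1,275 × [1 − ((1+0.0067)/(1+r))^22] / (r − 0.0067) = €16,305.19.

€16,305.19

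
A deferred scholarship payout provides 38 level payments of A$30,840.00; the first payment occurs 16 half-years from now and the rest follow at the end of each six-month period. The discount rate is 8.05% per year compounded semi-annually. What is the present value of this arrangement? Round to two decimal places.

Ordinary annuity of 38 payments, first payment at period 16.
Periodic rate r = 0.0805/2 per half-year; n is counted in half-years.
The ordinary-annuity PV formula values the stream one period before the first payment (period 15); discount that back 15 periods:
PV₀ = 30,840 × [1 − (1+r)^−38] / r × (1+r)^−15 = A$329,284.33

A$329,284.33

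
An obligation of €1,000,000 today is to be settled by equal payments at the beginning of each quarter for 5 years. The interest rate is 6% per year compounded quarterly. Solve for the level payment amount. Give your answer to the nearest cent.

€57,384.96

Level annuity due; solve PV = PMT × [(1 − (1+r)^−n)/r] × (1+r) for PMT.
Periodic rate r = 0.06/4 per quarter; n is counted in quarters.
With n = 20: PMT = 1,000,000 / ([(1 − (1+r)^−n)/r] × (1+r)) = €57,384.96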